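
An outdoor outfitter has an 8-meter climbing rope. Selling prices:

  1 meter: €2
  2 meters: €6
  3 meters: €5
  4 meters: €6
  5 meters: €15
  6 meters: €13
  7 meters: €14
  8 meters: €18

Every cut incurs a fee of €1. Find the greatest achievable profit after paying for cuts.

21

Consider every possible first cut. v[k] is the best of p[i]+v[k−i] over all sellable i≤k, charging 1 whenever i<k.
v[1] = 2
v[2] = max(2+2-1, 6+0) = 6
v[3] = max(2+6-1, 6+2-1, 5+0) = 7
v[4] = max(2+7-1, 6+6-1, 5+2-1, 6+0) = 11
v[5] = max(2+11-1, 6+7-1, 5+6-1, 6+2-1, 15+0) = 15
v[6] = max(2+15-1, 6+11-1, 5+7-1, 6+6-1, 15+2-1, 13+0) = 16
v[7] = max(2+16-1, 6+15-1, 5+11-1, …, 13+2-1, 14+0) = 20
v[8] = max(2+20-1, 6+16-1, 5+15-1, …, 14+2-1, 18+0) = 21
One optimal plan: pieces 5 + 2 + 1 (2 cuts) → €23 − €2 = €21.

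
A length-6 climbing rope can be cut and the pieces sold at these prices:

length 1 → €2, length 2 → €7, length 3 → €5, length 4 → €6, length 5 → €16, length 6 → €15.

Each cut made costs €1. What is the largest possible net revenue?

19

Let v[k] be the best obtainable value from length k. For each k, try every first piece i and keep the best of price[i] + v[k−i] minus the 1 cut fee when i<k.
v[1] = 2
v[2] = max(2+2-1, 7+0) = 7
v[3] = max(2+7-1, 7+2-1, 5+0) = 8
v[4] = max(2+8-1, 7+7-1, 5+2-1, 6+0) = 13
v[5] = max(2+13-1, 7+8-1, 5+7-1, 6+2-1, 16+0) = 16
v[6] = max(2+16-1, 7+13-1, 5+8-1, 6+7-1, 16+2-1, 15+0) = 19
One optimal plan: pieces 2 + 2 + 2 (2 cuts) → €21 − €2 = €19.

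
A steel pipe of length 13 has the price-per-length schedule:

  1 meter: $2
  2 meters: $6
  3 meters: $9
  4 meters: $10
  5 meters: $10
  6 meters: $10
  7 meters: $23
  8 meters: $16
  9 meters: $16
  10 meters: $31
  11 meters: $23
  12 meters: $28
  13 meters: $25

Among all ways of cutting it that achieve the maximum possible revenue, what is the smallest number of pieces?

Build r[k] bottom-up: r[k] = max over allowed piece i of (p[i] + r[k−i]).
r[1] = 2
r[2] = max(2+2, 6+0) = 6
r[3] = max(2+6, 6+2, 9+0) = 9
r[4] = max(2+9, 6+6, 9+2, 10+0) = 12
r[5] = max(2+12, 6+9, 9+6, 10+2, 10+0) = 15
r[6] = max(2+15, 6+12, 9+9, 10+6, 10+2, 10+0) = 18
r[7] = max(2+18, 6+15, 9+12, …, 10+2, 23+0) = 23
r[8] = max(2+23, 6+18, 9+15, …, 23+2, 16+0) = 25
r[9] = max(2+25, 6+23, 9+18, …, 16+2, 16+0) = 29
r[10] = max(2+29, 6+25, 9+23, …, 16+2, 31+0) = 32
r[11] = max(2+32, 6+29, 9+25, …, 31+2, 23+0) = 35
r[12] = max(2+35, 6+32, 9+29, …, 23+2, 28+0) = 38
r[13] = max(2+38, 6+35, 9+32, …, 28+2, 25+0) = 41
Maximum revenue is $41.
Now minimize piece count subject to staying optimal: for each k, pieces[k] = 1 + min over i with p[i]+r[k−i]=r[k] of pieces[k−i].
pieces[10] = 2
pieces[11] = 3
pieces[12] = 3
pieces[13] = 3

3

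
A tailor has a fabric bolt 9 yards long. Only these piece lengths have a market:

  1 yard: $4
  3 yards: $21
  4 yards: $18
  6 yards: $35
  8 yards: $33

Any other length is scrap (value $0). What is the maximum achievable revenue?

Consider every possible first cut. r[k] is the best of p[i]+r[k−i] over all sellable i≤k.
r[1] = 4
r[2] = 8  (first piece 1, then r[1]=4)
r[3] = 21
r[4] = 25  (first piece 1, then r[3]=21)
r[5] = 29  (first piece 1, then r[4]=25)
r[6] = 42  (first piece 3, then r[3]=21)
r[7] = 46  (first piece 1, then r[6]=42)
r[8] = 50  (first piece 1, then r[7]=46)
r[9] = 63  (first piece 3, then r[6]=42)
One optimal cutting: 3 + 3 + 3 → $63.

63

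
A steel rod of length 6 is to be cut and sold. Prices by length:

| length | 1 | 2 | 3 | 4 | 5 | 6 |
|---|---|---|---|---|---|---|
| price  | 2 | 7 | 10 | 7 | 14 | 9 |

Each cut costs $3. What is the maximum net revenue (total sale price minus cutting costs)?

17

Consider every possible first cut. v[k] is the best of p[i]+v[k−i] over all sellable i≤k, charging 3 whenever i<k.
v[1] = 2
v[2] = max(2+2-3, 7+0) = 7
v[3] = max(2+7-3, 7+2-3, 10+0) = 10
v[4] = max(2+10-3, 7+7-3, 10+2-3, 7+0) = 11
v[5] = max(2+11-3, 7+10-3, 10+7-3, 7+2-3, 14+0) = 14
v[6] = max(2+14-3, 7+11-3, 10+10-3, 7+7-3, 14+2-3, 9+0) = 17
One optimal plan: pieces 3 + 3 (1 cut) → $20 − $3 = $17.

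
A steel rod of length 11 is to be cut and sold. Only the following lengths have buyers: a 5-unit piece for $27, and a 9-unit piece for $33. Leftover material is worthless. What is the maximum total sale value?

54

Let r[k] be the best obtainable value from length k. For each k, try every first piece i and keep the best of price[i] + r[k−i].
r[1] = 0
r[2] = 0
r[3] = 0
r[4] = 0
r[5] = 27
r[6] = 27
r[7] = 27
r[8] = 27
r[9] = 33
r[10] = 54  (first piece 5, then r[5]=27)
r[11] = 54
One optimal cutting: pieces 5 + 5 with 1 unit of scrap → $54.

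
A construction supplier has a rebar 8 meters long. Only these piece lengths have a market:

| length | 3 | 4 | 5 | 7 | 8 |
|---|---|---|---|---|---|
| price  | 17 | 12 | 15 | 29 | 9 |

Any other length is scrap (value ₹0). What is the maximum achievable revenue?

Build best[k] bottom-up: best[k] = max over allowed piece i of (p[i] + best[k−i]).
best[1] = 0
best[2] = 0
best[3] = 17
best[4] = max(17+0, 12+0) = 17
best[5] = max(17+0, 12+0, 15+0) = 17
best[6] = max(17+17, 12+0, 15+0) = 34
best[7] = max(17+17, 12+17, 15+0, 29+0) = 34
best[8] = max(17+17, 12+17, 15+17, 29+0, 9+0) = 34
One optimal cutting: pieces 3 + 3 with 2 meters of scrap → ₹34.

34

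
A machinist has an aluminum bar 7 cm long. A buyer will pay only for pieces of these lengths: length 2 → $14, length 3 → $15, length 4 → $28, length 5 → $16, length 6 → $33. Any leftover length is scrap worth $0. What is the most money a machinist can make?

Consider every possible first cut. best[k] is the best of p[i]+best[k−i] over all sellable i≤k.
best[1] = 0
best[2] = 14
best[3] = 15
best[4] = 28  (first piece 2, then best[2]=14)
best[5] = 29  (first piece 2, then best[3]=15)
best[6] = 42  (first piece 2, then best[4]=28)
best[7] = 43  (first piece 2, then best[5]=29)
One optimal cutting: 3 + 2 + 2 → $43.

43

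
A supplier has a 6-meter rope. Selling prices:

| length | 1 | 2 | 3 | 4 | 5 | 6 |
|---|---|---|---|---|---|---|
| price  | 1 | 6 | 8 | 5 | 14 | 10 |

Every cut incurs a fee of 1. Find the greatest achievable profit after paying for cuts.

Consider every possible first cut. net[k] is the best of p[i]+net[k−i] over all sellable i≤k, charging 1 whenever i<k.
net[1] = 1
net[2] = max(1+1-1, 6+0) = 6
net[3] = max(1+6-1, 6+1-1, 8+0) = 8
net[4] = max(1+8-1, 6+6-1, 8+1-1, 5+0) = 11
net[5] = max(1+11-1, 6+8-1, 8+6-1, 5+1-1, 14+0) = 14
net[6] = max(1+14-1, 6+11-1, 8+8-1, 5+6-1, 14+1-1, 10+0) = 16
One optimal plan: pieces 2 + 2 + 2 (2 cuts) → 18 − 2 = 16.

16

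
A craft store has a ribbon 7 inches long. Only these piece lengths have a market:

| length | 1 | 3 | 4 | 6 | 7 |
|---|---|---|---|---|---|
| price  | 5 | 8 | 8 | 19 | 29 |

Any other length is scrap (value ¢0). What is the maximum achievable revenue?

Let f[k] be the best obtainable value from length k. For each k, try every first piece i and keep the best of price[i] + f[k−i].
f[1] = 5
f[2] = 10  (first piece 1, then f[1]=5)
f[3] = max(5+10, 8+0) = 15
f[4] = max(5+15, 8+5, 8+0) = 20
f[5] = max(5+20, 8+10, 8+5) = 25
f[6] = max(5+25, 8+15, 8+10, 19+0) = 30
f[7] = max(5+30, 8+20, 8+15, 19+5, 29+0) = 35
One optimal cutting: 1 + 1 + 1 + 1 + 1 + 1 + 1 → ¢35.

35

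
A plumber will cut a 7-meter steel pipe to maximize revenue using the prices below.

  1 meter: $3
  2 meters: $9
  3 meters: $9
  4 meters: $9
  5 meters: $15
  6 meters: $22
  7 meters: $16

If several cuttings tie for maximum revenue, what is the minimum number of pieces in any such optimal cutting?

4

Build r[k] bottom-up: r[k] = max over allowed piece i of (p[i] + r[k−i]).
r[1] = 3
r[2] = max(3+3, 9+0) = 9
r[3] = max(3+9, 9+3, 9+0) = 12
r[4] = max(3+12, 9+9, 9+3, 9+0) = 18
r[5] = max(3+18, 9+12, 9+9, 9+3, 15+0) = 21
r[6] = max(3+21, 9+18, 9+12, 9+9, 15+3, 22+0) = 27
r[7] = max(3+27, 9+21, 9+18, …, 22+3, 16+0) = 30
Maximum revenue is $30.
Now minimize piece count subject to staying optimal: for each k, pieces[k] = 1 + min over i with p[i]+r[k−i]=r[k] of pieces[k−i].
pieces[4] = 2
pieces[5] = 3
pieces[6] = 3
pieces[7] = 4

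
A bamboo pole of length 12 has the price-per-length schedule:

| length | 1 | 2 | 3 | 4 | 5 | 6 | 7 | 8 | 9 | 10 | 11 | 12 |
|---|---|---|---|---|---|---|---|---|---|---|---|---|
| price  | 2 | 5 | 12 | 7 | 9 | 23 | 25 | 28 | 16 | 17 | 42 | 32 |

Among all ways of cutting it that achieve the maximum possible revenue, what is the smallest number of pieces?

Consider every possible first cut. r[k] is the best of p[i]+r[k−i] over all sellable i≤k.
r[1] = 2
r[2] = max(2+2, 5+0) = 5
r[3] = max(2+5, 5+2, 12+0) = 12
r[4] = max(2+12, 5+5, 12+2, 7+0) = 14
r[5] = max(2+14, 5+12, 12+5, 7+2, 9+0) = 17
r[6] = max(2+17, 5+14, 12+12, 7+5, 9+2, 23+0) = 24
r[7] = max(2+24, 5+17, 12+14, …, 23+2, 25+0) = 26
r[8] = max(2+26, 5+24, 12+17, …, 25+2, 28+0) = 29
r[9] = max(2+29, 5+26, 12+24, …, 28+2, 16+0) = 36
r[10] = max(2+36, 5+29, 12+26, …, 16+2, 17+0) = 38
r[11] = max(2+38, 5+36, 12+29, …, 17+2, 42+0) = 42
r[12] = max(2+42, 5+38, 12+36, …, 42+2, 32+0) = 48
Maximum revenue is $48.
Now minimize piece count subject to staying optimal: for each k, pieces[k] = 1 + min over i with p[i]+r[k−i]=r[k] of pieces[k−i].
pieces[9] = 3
pieces[10] = 4
pieces[11] = 1
pieces[12] = 4

4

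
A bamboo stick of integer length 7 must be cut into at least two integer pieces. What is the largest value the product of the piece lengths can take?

Let prod[k] be the best product for length k (with at least one cut). For each first piece i, the rest contributes max(k−i, prod[k−i]).
prod[2] = 1*max(1,0) = 1*1 = 1
prod[3] = max(1*2, 2*1) = 2
prod[4] = max(1*3, 2*2, 3*1) = 4
prod[5] = max(1*4, 2*3, 3*2, 4*1) = 6
prod[6] = max(1*6, 2*4, 3*3, 4*2, 5*1) = 9
prod[7] = max(1*9, 2*6, 3*4, 4*3, 5*2, 6*1) = 12
One optimal split: 3 + 2 + 2; product 3*2*2 = 12.

12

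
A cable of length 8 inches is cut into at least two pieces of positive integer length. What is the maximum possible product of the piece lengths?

18

Fill f[k] for k=2..8: at each k try every first piece i and multiply by the better of (k−i) uncut or f[k−i].
f[2] = 1·max(1,0) = 1·1 = 1
f[3] = 1·max(2,1) = 1·2 = 2
f[4] = 2·max(2,1) = 2·2 = 4
f[5] = 2·max(3,2) = 2·3 = 6
f[6] = 3·max(3,2) = 3·3 = 9
f[7] = 2·max(5,6) = 2·6 = 12
f[8] = 2·max(6,9) = 2·9 = 18
One optimal split: 3 + 3 + 2; product 3·3·2 = 18.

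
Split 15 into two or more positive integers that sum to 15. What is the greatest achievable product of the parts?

Fill g[k] for k=2..15: at each k try every first piece i and multiply by the better of (k−i) uncut or g[k−i].
Small cases: g[2]=1, g[3]=2, g[4]=4, g[5]=6, g[6]=9, g[7]=12, g[8]=18.
g[9] = 3×max(6,9) = 3×9 = 27
g[10] = 2×max(8,18) = 2×18 = 36
g[11] = 2×max(9,27) = 2×27 = 54
g[12] = 3×max(9,27) = 3×27 = 81
g[13] = 2×max(11,54) = 2×54 = 108
g[14] = 2×max(12,81) = 2×81 = 162
g[15] = 3×max(12,81) = 3×81 = 243
One optimal split: 3 + 3 + 3 + 3 + 3; product 3×3×3×3×3 = 243.

243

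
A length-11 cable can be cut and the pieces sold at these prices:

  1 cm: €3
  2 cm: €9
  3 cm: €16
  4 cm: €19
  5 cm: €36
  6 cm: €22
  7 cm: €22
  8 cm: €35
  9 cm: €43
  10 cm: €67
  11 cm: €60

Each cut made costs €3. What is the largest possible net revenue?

Consider every possible first cut. v[k] is the best of p[i]+v[k−i] over all sellable i≤k, charging 3 whenever i<k.
v[1] = 3
v[2] = 9
v[3] = 16
v[4] = 19
v[5] = 36
v[6] = 36  (first piece 1, then v[5]=36)
v[7] = 42  (first piece 2, then v[5]=36)
v[8] = 49  (first piece 3, then v[5]=36)
v[9] = 52  (first piece 4, then v[5]=36)
v[10] = 69  (first piece 5, then v[5]=36)
v[11] = 69  (first piece 1, then v[10]=69)
One optimal plan: pieces 5 + 5 + 1 (2 cuts) → €75 − €6 = €69.

69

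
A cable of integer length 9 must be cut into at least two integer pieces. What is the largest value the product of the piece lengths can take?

27

Let g[k] be the best product for length k (with at least one cut). For each first piece i, the rest contributes max(k−i, g[k−i]).
Small cases: g[2]=1, g[3]=2, g[4]=4.
g[5] = 2·max(3,2) = 2·3 = 6
g[6] = 3·max(3,2) = 3·3 = 9
g[7] = 2·max(5,6) = 2·6 = 12
g[8] = 2·max(6,9) = 2·9 = 18
g[9] = 3·max(6,9) = 3·9 = 27
One optimal split: 3 + 3 + 3; product 3·3·3 = 27.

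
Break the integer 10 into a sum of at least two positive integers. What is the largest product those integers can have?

Let f[k] be the best product for length k (with at least one cut). For each first piece i, the rest contributes max(k−i, f[k−i]).
f[2] = 1*max(1,0) = 1*1 = 1
f[3] = 1*max(2,1) = 1*2 = 2
f[4] = 2*max(2,1) = 2*2 = 4
f[5] = 2*max(3,2) = 2*3 = 6
f[6] = 3*max(3,2) = 3*3 = 9
f[7] = 2*max(5,6) = 2*6 = 12
f[8] = 2*max(6,9) = 2*9 = 18
f[9] = 3*max(6,9) = 3*9 = 27
f[10] = 2*max(8,18) = 2*18 = 36
One optimal split: 3 + 3 + 2 + 2; product 3*3*2*2 = 36.

36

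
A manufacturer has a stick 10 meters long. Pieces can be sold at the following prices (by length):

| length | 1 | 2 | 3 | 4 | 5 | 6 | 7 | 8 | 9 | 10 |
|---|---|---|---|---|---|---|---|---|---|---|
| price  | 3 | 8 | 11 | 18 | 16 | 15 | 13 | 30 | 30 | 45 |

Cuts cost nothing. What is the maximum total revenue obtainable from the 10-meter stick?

Let r[k] be the best obtainable value from length k. For each k, try every first piece i and keep the best of price[i] + r[k−i].
r[1] = 3
r[2] = max(3+3, 8+0) = 8
r[3] = max(3+8, 8+3, 11+0) = 11
r[4] = max(3+11, 8+8, 11+3, 18+0) = 18
r[5] = max(3+18, 8+11, 11+8, 18+3, 16+0) = 21
r[6] = max(3+21, 8+18, 11+11, 18+8, 16+3, 15+0) = 26
r[7] = max(3+26, 8+21, 11+18, …, 15+3, 13+0) = 29
r[8] = max(3+29, 8+26, 11+21, …, 13+3, 30+0) = 36
r[9] = max(3+36, 8+29, 11+26, …, 30+3, 30+0) = 39
r[10] = max(3+39, 8+36, 11+29, …, 30+3, 45+0) = 45
Best is to sell the whole 10-meter piece uncut for 45.

45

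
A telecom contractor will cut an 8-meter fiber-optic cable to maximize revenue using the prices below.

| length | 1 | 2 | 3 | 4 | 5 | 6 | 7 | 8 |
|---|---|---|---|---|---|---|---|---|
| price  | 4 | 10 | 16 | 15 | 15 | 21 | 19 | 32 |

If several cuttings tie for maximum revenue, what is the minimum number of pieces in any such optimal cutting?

3

Consider every possible first cut. r[k] is the best of p[i]+r[k−i] over all sellable i≤k.
r[1] = 4
r[2] = max(4+4, 10+0) = 10
r[3] = max(4+10, 10+4, 16+0) = 16
r[4] = max(4+16, 10+10, 16+4, 15+0) = 20
r[5] = max(4+20, 10+16, 16+10, 15+4, 15+0) = 26
r[6] = max(4+26, 10+20, 16+16, 15+10, 15+4, 21+0) = 32
r[7] = max(4+32, 10+26, 16+20, …, 21+4, 19+0) = 36
r[8] = max(4+36, 10+32, 16+26, …, 19+4, 32+0) = 42
Maximum revenue is $42.
Now minimize piece count subject to staying optimal: for each k, pieces[k] = 1 + min over i with p[i]+r[k−i]=r[k] of pieces[k−i].
pieces[5] = 2
pieces[6] = 2
pieces[7] = 3
pieces[8] = 3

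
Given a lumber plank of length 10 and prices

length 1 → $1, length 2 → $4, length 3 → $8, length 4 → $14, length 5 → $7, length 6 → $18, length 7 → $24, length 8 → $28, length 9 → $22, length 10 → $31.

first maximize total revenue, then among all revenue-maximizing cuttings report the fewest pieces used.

2

Build r[k] bottom-up: r[k] = max over allowed piece i of (p[i] + r[k−i]).
r[1] = 1
r[2] = max(1+1, 4+0) = 4
r[3] = max(1+4, 4+1, 8+0) = 8
r[4] = max(1+8, 4+4, 8+1, 14+0) = 14
r[5] = max(1+14, 4+8, 8+4, 14+1, 7+0) = 15
r[6] = max(1+15, 4+14, 8+8, 14+4, 7+1, 18+0) = 18
r[7] = max(1+18, 4+15, 8+14, …, 18+1, 24+0) = 24
r[8] = max(1+24, 4+18, 8+15, …, 24+1, 28+0) = 28
r[9] = max(1+28, 4+24, 8+18, …, 28+1, 22+0) = 29
r[10] = max(1+29, 4+28, 8+24, …, 22+1, 31+0) = 32
Maximum revenue is $32.
Now minimize piece count subject to staying optimal: for each k, pieces[k] = 1 + min over i with p[i]+r[k−i]=r[k] of pieces[k−i].
pieces[7] = 1
pieces[8] = 1
pieces[9] = 2
pieces[10] = 2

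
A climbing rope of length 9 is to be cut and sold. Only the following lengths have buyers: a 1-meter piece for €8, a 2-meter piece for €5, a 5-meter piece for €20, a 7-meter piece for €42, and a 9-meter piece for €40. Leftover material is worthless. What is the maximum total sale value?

72

Consider every possible first cut. r[k] is the best of p[i]+r[k−i] over all sellable i≤k.
r[1] = 8
r[2] = 16  (first piece 1, then r[1]=8)
r[3] = 24  (first piece 1, then r[2]=16)
r[4] = 32  (first piece 1, then r[3]=24)
r[5] = 40  (first piece 1, then r[4]=32)
r[6] = 48  (first piece 1, then r[5]=40)
r[7] = 56  (first piece 1, then r[6]=48)
r[8] = 64  (first piece 1, then r[7]=56)
r[9] = 72  (first piece 1, then r[8]=64)
One optimal cutting: 1 + 1 + 1 + 1 + 1 + 1 + 1 + 1 + 1 → €72.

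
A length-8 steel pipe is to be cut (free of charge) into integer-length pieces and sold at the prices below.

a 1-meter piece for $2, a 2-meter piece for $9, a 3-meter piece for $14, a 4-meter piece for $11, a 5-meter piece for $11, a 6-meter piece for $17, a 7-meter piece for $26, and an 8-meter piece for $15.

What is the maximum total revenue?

Consider every possible first cut. v[k] is the best of p[i]+v[k−i] over all sellable i≤k.
v[1] = 2
v[2] = max(2+2, 9+0) = 9
v[3] = max(2+9, 9+2, 14+0) = 14
v[4] = max(2+14, 9+9, 14+2, 11+0) = 18
v[5] = max(2+18, 9+14, 14+9, 11+2, 11+0) = 23
v[6] = max(2+23, 9+18, 14+14, 11+9, 11+2, 17+0) = 28
v[7] = max(2+28, 9+23, 14+18, …, 17+2, 26+0) = 32
v[8] = max(2+32, 9+28, 14+23, …, 26+2, 15+0) = 37
One optimal cutting: 3 + 3 + 2 → $14 + $14 + $9 = $37.

37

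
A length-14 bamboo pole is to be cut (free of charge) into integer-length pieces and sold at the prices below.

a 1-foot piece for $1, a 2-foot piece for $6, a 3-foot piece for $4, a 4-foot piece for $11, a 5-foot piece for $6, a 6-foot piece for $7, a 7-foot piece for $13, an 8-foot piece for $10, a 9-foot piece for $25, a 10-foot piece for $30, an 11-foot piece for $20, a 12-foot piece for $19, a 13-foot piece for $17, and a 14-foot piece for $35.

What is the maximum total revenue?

Let v[k] be the best obtainable value from length k. For each k, try every first piece i and keep the best of price[i] + v[k−i].
v[1] = 1
v[2] = max(1+1, 6+0) = 6
v[3] = max(1+6, 6+1, 4+0) = 7
v[4] = max(1+7, 6+6, 4+1, 11+0) = 12
v[5] = max(1+12, 6+7, 4+6, 11+1, 6+0) = 13
v[6] = max(1+13, 6+12, 4+7, 11+6, 6+1, 7+0) = 18
v[7] = max(1+18, 6+13, 4+12, …, 7+1, 13+0) = 19
v[8] = max(1+19, 6+18, 4+13, …, 13+1, 10+0) = 24
v[9] = max(1+24, 6+19, 4+18, …, 10+1, 25+0) = 25
v[10] = max(1+25, 6+24, 4+19, …, 25+1, 30+0) = 30
v[11] = max(1+30, 6+25, 4+24, …, 30+1, 20+0) = 31
v[12] = max(1+31, 6+30, 4+25, …, 20+1, 19+0) = 36
v[13] = max(1+36, 6+31, 4+30, …, 19+1, 17+0) = 37
v[14] = max(1+37, 6+36, 4+31, …, 17+1, 35+0) = 42
One optimal cutting: 2 + 2 + 2 + 2 + 2 + 2 + 2 → $6 + $6 + $6 + $6 + $6 + $6 + $6 = $42.

42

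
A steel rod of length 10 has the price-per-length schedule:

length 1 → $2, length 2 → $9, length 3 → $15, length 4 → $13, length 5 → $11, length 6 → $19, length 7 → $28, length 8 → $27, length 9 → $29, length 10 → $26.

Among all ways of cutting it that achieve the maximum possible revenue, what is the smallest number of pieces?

Build r[k] bottom-up: r[k] = max over allowed piece i of (p[i] + r[k−i]).
r[1] = 2
r[2] = max(2+2, 9+0) = 9
r[3] = max(2+9, 9+2, 15+0) = 15
r[4] = max(2+15, 9+9, 15+2, 13+0) = 18
r[5] = max(2+18, 9+15, 15+9, 13+2, 11+0) = 24
r[6] = max(2+24, 9+18, 15+15, 13+9, 11+2, 19+0) = 30
r[7] = max(2+30, 9+24, 15+18, …, 19+2, 28+0) = 33
r[8] = max(2+33, 9+30, 15+24, …, 28+2, 27+0) = 39
r[9] = max(2+39, 9+33, 15+30, …, 27+2, 29+0) = 45
r[10] = max(2+45, 9+39, 15+33, …, 29+2, 26+0) = 48
Maximum revenue is $48.
Now minimize piece count subject to staying optimal: for each k, pieces[k] = 1 + min over i with p[i]+r[k−i]=r[k] of pieces[k−i].
pieces[7] = 3
pieces[8] = 3
pieces[9] = 3
pieces[10] = 4

4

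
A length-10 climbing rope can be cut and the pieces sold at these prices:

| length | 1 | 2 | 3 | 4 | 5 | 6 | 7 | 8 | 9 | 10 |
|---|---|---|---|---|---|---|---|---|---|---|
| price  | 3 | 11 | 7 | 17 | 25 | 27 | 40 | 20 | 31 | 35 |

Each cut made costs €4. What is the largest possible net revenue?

46

Let net[k] be the best obtainable value from length k. For each k, try every first piece i and keep the best of price[i] + net[k−i] minus the 4 cut fee when i<k.
net[1] = 3
net[2] = max(3+3-4, 11+0) = 11
net[3] = max(3+11-4, 11+3-4, 7+0) = 10
net[4] = max(3+10-4, 11+11-4, 7+3-4, 17+0) = 18
net[5] = max(3+18-4, 11+10-4, 7+11-4, 17+3-4, 25+0) = 25
net[6] = max(3+25-4, 11+18-4, 7+10-4, 17+11-4, 25+3-4, 27+0) = 27
net[7] = max(3+27-4, 11+25-4, 7+18-4, …, 27+3-4, 40+0) = 40
net[8] = max(3+40-4, 11+27-4, 7+25-4, …, 40+3-4, 20+0) = 39
net[9] = max(3+39-4, 11+40-4, 7+27-4, …, 20+3-4, 31+0) = 47
net[10] = max(3+47-4, 11+39-4, 7+40-4, …, 31+3-4, 35+0) = 46
One optimal plan: pieces 7 + 2 + 1 (2 cuts) → €54 − €8 = €46.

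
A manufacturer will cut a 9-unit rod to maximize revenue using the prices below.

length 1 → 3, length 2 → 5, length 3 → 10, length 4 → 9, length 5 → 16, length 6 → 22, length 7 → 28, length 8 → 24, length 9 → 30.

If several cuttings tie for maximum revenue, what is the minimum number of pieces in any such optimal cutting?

3

Consider every possible first cut. r[k] is the best of p[i]+r[k−i] over all sellable i≤k.
r[1] = 3
r[2] = 6  (first piece 1, then r[1]=3)
r[3] = 10
r[4] = 13  (first piece 1, then r[3]=10)
r[5] = 16  (first piece 1, then r[4]=13)
r[6] = 22
r[7] = 28
r[8] = 31  (first piece 1, then r[7]=28)
r[9] = 34  (first piece 1, then r[8]=31)
Maximum revenue is 34.
Now minimize piece count subject to staying optimal: for each k, pieces[k] = 1 + min over i with p[i]+r[k−i]=r[k] of pieces[k−i].
pieces[6] = 1
pieces[7] = 1
pieces[8] = 2
pieces[9] = 3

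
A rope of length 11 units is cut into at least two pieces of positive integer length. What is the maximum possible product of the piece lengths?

Fill P[k] for k=2..11: at each k try every first piece i and multiply by the better of (k−i) uncut or P[k−i].
Small cases: P[2]=1, P[3]=2.
P[4] = 2·max(2,1) = 2·2 = 4
P[5] = 2·max(3,2) = 2·3 = 6
P[6] = 3·max(3,2) = 3·3 = 9
P[7] = 2·max(5,6) = 2·6 = 12
P[8] = 2·max(6,9) = 2·9 = 18
P[9] = 3·max(6,9) = 3·9 = 27
P[10] = 2·max(8,18) = 2·18 = 36
P[11] = 2·max(9,27) = 2·27 = 54
One optimal split: 3 + 3 + 3 + 2; product 3·3·3·2 = 54.

54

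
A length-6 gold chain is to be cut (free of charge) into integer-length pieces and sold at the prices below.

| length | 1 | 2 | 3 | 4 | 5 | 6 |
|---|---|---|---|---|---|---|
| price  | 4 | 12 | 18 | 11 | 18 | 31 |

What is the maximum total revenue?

Consider every possible first cut. R[k] is the best of p[i]+R[k−i] over all sellable i≤k.
R[1] = 4
R[2] = 12
R[3] = 18
R[4] = 24  (first piece 2, then R[2]=12)
R[5] = 30  (first piece 2, then R[3]=18)
R[6] = 36  (first piece 2, then R[4]=24)
One optimal cutting: 2 + 2 + 2 → $12 + $12 + $12 = $36.

36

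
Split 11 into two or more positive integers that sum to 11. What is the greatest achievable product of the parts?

54

Let g[k] be the best product for length k (with at least one cut). For each first piece i, the rest contributes max(k−i, g[k−i]).
g[2] = 1·max(1,0) = 1·1 = 1
g[3] = 1·max(2,1) = 1·2 = 2
g[4] = 2·max(2,1) = 2·2 = 4
g[5] = 2·max(3,2) = 2·3 = 6
g[6] = 3·max(3,2) = 3·3 = 9
g[7] = 2·max(5,6) = 2·6 = 12
g[8] = 2·max(6,9) = 2·9 = 18
g[9] = 3·max(6,9) = 3·9 = 27
g[10] = 2·max(8,18) = 2·18 = 36
g[11] = 2·max(9,27) = 2·27 = 54
One optimal split: 3 + 3 + 3 + 2; product 3·3·3·2 = 54.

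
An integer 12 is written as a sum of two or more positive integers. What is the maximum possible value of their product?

Fill P[k] for k=2..12: at each k try every first piece i and multiply by the better of (k−i) uncut or P[k−i].
Small cases: P[2]=1, P[3]=2, P[4]=4.
P[5] = max(1×4, 2×3, 3×2, 4×1) = 6
P[6] = max(1×6, 2×4, 3×3, 4×2, 5×1) = 9
P[7] = max(1×9, 2×6, 3×4, 4×3, 5×2, 6×1) = 12
P[8] = max(1×12, 2×9, 3×6, …, 6×2, 7×1) = 18
P[9] = max(1×18, 2×12, 3×9, …, 7×2, 8×1) = 27
P[10] = max(1×27, 2×18, 3×12, …, 8×2, 9×1) = 36
P[11] = max(1×36, 2×27, 3×18, …, 9×2, 10×1) = 54
P[12] = max(1×54, 2×36, 3×27, …, 10×2, 11×1) = 81
One optimal split: 3 + 3 + 3 + 3; product 3×3×3×3 = 81.

81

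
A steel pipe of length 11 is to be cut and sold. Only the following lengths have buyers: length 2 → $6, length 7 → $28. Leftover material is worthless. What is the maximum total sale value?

Consider every possible first cut. f[k] is the best of p[i]+f[k−i] over all sellable i≤k.
f[1] = 0
f[2] = 6
f[3] = 6
f[4] = 12  (first piece 2, then f[2]=6)
f[5] = 12
f[6] = 18  (first piece 2, then f[4]=12)
f[7] = max(6+12, 28+0) = 28
f[8] = max(6+18, 28+0) = 28
f[9] = max(6+28, 28+6) = 34
f[10] = max(6+28, 28+6) = 34
f[11] = max(6+34, 28+12) = 40
One optimal cutting: 7 + 2 + 2 → $40.

40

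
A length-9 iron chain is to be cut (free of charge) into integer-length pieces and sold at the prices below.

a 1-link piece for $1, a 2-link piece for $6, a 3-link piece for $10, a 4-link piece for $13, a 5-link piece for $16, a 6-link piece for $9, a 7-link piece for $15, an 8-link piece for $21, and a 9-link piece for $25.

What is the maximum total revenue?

30

Build R[k] bottom-up: R[k] = max over allowed piece i of (p[i] + R[k−i]).
R[1] = 1
R[2] = max(1+1, 6+0) = 6
R[3] = max(1+6, 6+1, 10+0) = 10
R[4] = max(1+10, 6+6, 10+1, 13+0) = 13
R[5] = max(1+13, 6+10, 10+6, 13+1, 16+0) = 16
R[6] = max(1+16, 6+13, 10+10, 13+6, 16+1, 9+0) = 20
R[7] = max(1+20, 6+16, 10+13, …, 9+1, 15+0) = 23
R[8] = max(1+23, 6+20, 10+16, …, 15+1, 21+0) = 26
R[9] = max(1+26, 6+23, 10+20, …, 21+1, 25+0) = 30
One optimal cutting: 3 + 3 + 3 → $10 + $10 + $10 = $30.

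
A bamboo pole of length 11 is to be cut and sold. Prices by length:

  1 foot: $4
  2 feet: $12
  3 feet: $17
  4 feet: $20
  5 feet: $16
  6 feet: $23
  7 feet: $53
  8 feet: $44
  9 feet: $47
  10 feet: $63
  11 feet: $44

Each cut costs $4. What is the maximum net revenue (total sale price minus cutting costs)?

Let r[k] be the best obtainable value from length k. For each k, try every first piece i and keep the best of price[i] + r[k−i] minus the 4 cut fee when i<k.
r[1] = 4
r[2] = 12
r[3] = 17
r[4] = 20  (first piece 2, then r[2]=12)
r[5] = 25  (first piece 2, then r[3]=17)
r[6] = 30  (first piece 3, then r[3]=17)
r[7] = 53
r[8] = 53  (first piece 1, then r[7]=53)
r[9] = 61  (first piece 2, then r[7]=53)
r[10] = 66  (first piece 3, then r[7]=53)
r[11] = 69  (first piece 2, then r[9]=61)
One optimal plan: pieces 7 + 2 + 2 (2 cuts) → $77 − $8 = $69.

69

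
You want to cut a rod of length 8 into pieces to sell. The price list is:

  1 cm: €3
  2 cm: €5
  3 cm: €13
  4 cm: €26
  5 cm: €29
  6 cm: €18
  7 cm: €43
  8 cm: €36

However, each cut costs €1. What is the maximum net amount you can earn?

51

Build v[k] bottom-up: v[k] = max over allowed piece i of (p[i] + v[k−i]) − 1 per cut.
v[1] = 3
v[2] = 5  (first piece 1, then v[1]=3)
v[3] = 13
v[4] = 26
v[5] = 29
v[6] = 31  (first piece 1, then v[5]=29)
v[7] = 43
v[8] = 51  (first piece 4, then v[4]=26)
One optimal plan: pieces 4 + 4 (1 cut) → €52 − €1 = €51.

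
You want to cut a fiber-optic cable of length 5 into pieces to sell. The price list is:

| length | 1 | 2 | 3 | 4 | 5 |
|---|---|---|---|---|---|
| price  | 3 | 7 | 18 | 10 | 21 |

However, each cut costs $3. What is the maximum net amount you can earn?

22

Let r[k] be the best obtainable value from length k. For each k, try every first piece i and keep the best of price[i] + r[k−i] minus the 3 cut fee when i<k.
r[1] = 3
r[2] = max(3+3-3, 7+0) = 7
r[3] = max(3+7-3, 7+3-3, 18+0) = 18
r[4] = max(3+18-3, 7+7-3, 18+3-3, 10+0) = 18
r[5] = max(3+18-3, 7+18-3, 18+7-3, 10+3-3, 21+0) = 22
One optimal plan: pieces 3 + 2 (1 cut) → $25 − $3 = $22.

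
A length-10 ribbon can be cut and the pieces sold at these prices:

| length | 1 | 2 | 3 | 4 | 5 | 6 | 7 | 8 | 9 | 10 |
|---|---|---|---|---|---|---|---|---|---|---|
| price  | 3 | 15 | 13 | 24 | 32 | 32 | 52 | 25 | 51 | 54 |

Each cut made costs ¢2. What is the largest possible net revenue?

Let r[k] be the best obtainable value from length k. For each k, try every first piece i and keep the best of price[i] + r[k−i] minus the 2 cut fee when i<k.
r[1] = 3
r[2] = 15
r[3] = 16  (first piece 1, then r[2]=15)
r[4] = 28  (first piece 2, then r[2]=15)
r[5] = 32
r[6] = 41  (first piece 2, then r[4]=28)
r[7] = 52
r[8] = 54  (first piece 2, then r[6]=41)
r[9] = 65  (first piece 2, then r[7]=52)
r[10] = 67  (first piece 2, then r[8]=54)
One optimal plan: pieces 2 + 2 + 2 + 2 + 2 (4 cuts) → ¢75 − ¢8 = ¢67.

67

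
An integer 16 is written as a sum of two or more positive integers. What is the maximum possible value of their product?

324

Define f[k] = max over 1≤i<k of i · max(k−i, f[k−i]); the inner max lets the remainder stay uncut if that's better.
f[2] = 1·max(1,0) = 1·1 = 1
f[3] = 1·max(2,1) = 1·2 = 2
f[4] = 2·max(2,1) = 2·2 = 4
f[5] = 2·max(3,2) = 2·3 = 6
f[6] = 3·max(3,2) = 3·3 = 9
f[7] = 2·max(5,6) = 2·6 = 12
f[8] = 2·max(6,9) = 2·9 = 18
f[9] = 3·max(6,9) = 3·9 = 27
f[10] = 2·max(8,18) = 2·18 = 36
f[11] = 2·max(9,27) = 2·27 = 54
f[12] = 3·max(9,27) = 3·27 = 81
f[13] = 2·max(11,54) = 2·54 = 108
f[14] = 2·max(12,81) = 2·81 = 162
f[15] = 3·max(12,81) = 3·81 = 243
f[16] = 2·max(14,162) = 2·162 = 324
One optimal split: 3 + 3 + 3 + 3 + 2 + 2; product 3·3·3·3·2·2 = 324.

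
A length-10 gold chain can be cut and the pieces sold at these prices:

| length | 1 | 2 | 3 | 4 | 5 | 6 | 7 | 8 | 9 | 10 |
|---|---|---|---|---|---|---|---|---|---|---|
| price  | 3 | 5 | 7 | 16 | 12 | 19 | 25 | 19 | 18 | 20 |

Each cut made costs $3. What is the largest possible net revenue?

Let r[k] be the best obtainable value from length k. For each k, try every first piece i and keep the best of price[i] + r[k−i] minus the 3 cut fee when i<k.
r[1] = 3
r[2] = 5
r[3] = 7
r[4] = 16
r[5] = 16  (first piece 1, then r[4]=16)
r[6] = 19
r[7] = 25
r[8] = 29  (first piece 4, then r[4]=16)
r[9] = 29  (first piece 1, then r[8]=29)
r[10] = 32  (first piece 4, then r[6]=19)
One optimal plan: pieces 6 + 4 (1 cut) → $35 − $3 = $32.

32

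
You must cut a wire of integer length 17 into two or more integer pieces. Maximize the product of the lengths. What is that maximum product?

486

Define m[k] = max over 1≤i<k of i · max(k−i, m[k−i]); the inner max lets the remainder stay uncut if that's better.
m[2] = 1*max(1,0) = 1*1 = 1
m[3] = max(1*2, 2*1) = 2
m[4] = max(1*3, 2*2, 3*1) = 4
m[5] = max(1*4, 2*3, 3*2, 4*1) = 6
m[6] = max(1*6, 2*4, 3*3, 4*2, 5*1) = 9
m[7] = max(1*9, 2*6, 3*4, 4*3, 5*2, 6*1) = 12
m[8] = max(1*12, 2*9, 3*6, …, 6*2, 7*1) = 18
m[9] = max(1*18, 2*12, 3*9, …, 7*2, 8*1) = 27
m[10] = max(1*27, 2*18, 3*12, …, 8*2, 9*1) = 36
m[11] = max(1*36, 2*27, 3*18, …, 9*2, 10*1) = 54
m[12] = max(1*54, 2*36, 3*27, …, 10*2, 11*1) = 81
m[13] = max(1*81, 2*54, 3*36, …, 11*2, 12*1) = 108
m[14] = max(1*108, 2*81, 3*54, …, 12*2, 13*1) = 162
m[15] = max(1*162, 2*108, 3*81, …, 13*2, 14*1) = 243
m[16] = max(1*243, 2*162, 3*108, …, 14*2, 15*1) = 324
m[17] = max(1*324, 2*243, 3*162, …, 15*2, 16*1) = 486
One optimal split: 3 + 3 + 3 + 3 + 3 + 2; product 3*3*3*3*3*2 = 486.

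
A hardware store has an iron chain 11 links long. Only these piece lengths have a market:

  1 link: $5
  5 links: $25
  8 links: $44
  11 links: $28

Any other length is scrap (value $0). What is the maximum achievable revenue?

59

Consider every possible first cut. f[k] is the best of p[i]+f[k−i] over all sellable i≤k.
f[1] = 5
f[2] = 10  (first piece 1, then f[1]=5)
f[3] = 15  (first piece 1, then f[2]=10)
f[4] = 20  (first piece 1, then f[3]=15)
f[5] = max(5+20, 25+0) = 25
f[6] = max(5+25, 25+5) = 30
f[7] = max(5+30, 25+10) = 35
f[8] = max(5+35, 25+15, 44+0) = 44
f[9] = max(5+44, 25+20, 44+5) = 49
f[10] = max(5+49, 25+25, 44+10) = 54
f[11] = max(5+54, 25+30, 44+15, 28+0) = 59
One optimal cutting: 8 + 1 + 1 + 1 → $59.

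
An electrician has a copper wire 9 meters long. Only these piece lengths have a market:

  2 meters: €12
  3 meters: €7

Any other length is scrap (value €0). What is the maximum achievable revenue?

Build best[k] bottom-up: best[k] = max over allowed piece i of (p[i] + best[k−i]).
best[1] = 0
best[2] = 12
best[3] = max(12+0, 7+0) = 12
best[4] = max(12+12, 7+0) = 24
best[5] = max(12+12, 7+12) = 24
best[6] = max(12+24, 7+12) = 36
best[7] = max(12+24, 7+24) = 36
best[8] = max(12+36, 7+24) = 48
best[9] = max(12+36, 7+36) = 48
One optimal cutting: pieces 2 + 2 + 2 + 2 with 1 meter of scrap → €48.

48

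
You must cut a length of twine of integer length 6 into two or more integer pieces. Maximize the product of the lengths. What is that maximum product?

Let m[k] be the best product for length k (with at least one cut). For each first piece i, the rest contributes max(k−i, m[k−i]).
m[2] = 1*max(1,0) = 1*1 = 1
m[3] = max(1*2, 2*1) = 2
m[4] = max(1*3, 2*2, 3*1) = 4
m[5] = max(1*4, 2*3, 3*2, 4*1) = 6
m[6] = max(1*6, 2*4, 3*3, 4*2, 5*1) = 9
One optimal split: 3 + 3; product 3*3 = 9.

9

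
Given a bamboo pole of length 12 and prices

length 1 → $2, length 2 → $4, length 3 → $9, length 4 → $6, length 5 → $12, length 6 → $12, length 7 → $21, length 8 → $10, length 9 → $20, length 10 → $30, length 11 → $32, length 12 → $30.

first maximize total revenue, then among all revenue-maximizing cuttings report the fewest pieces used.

4

Let r[k] be the best obtainable value from length k. For each k, try every first piece i and keep the best of price[i] + r[k−i].
r[1] = 2
r[2] = max(2+2, 4+0) = 4
r[3] = max(2+4, 4+2, 9+0) = 9
r[4] = max(2+9, 4+4, 9+2, 6+0) = 11
r[5] = max(2+11, 4+9, 9+4, 6+2, 12+0) = 13
r[6] = max(2+13, 4+11, 9+9, 6+4, 12+2, 12+0) = 18
r[7] = max(2+18, 4+13, 9+11, …, 12+2, 21+0) = 21
r[8] = max(2+21, 4+18, 9+13, …, 21+2, 10+0) = 23
r[9] = max(2+23, 4+21, 9+18, …, 10+2, 20+0) = 27
r[10] = max(2+27, 4+23, 9+21, …, 20+2, 30+0) = 30
r[11] = max(2+30, 4+27, 9+23, …, 30+2, 32+0) = 32
r[12] = max(2+32, 4+30, 9+27, …, 32+2, 30+0) = 36
Maximum revenue is $36.
Now minimize piece count subject to staying optimal: for each k, pieces[k] = 1 + min over i with p[i]+r[k−i]=r[k] of pieces[k−i].
pieces[9] = 3
pieces[10] = 1
pieces[11] = 1
pieces[12] = 4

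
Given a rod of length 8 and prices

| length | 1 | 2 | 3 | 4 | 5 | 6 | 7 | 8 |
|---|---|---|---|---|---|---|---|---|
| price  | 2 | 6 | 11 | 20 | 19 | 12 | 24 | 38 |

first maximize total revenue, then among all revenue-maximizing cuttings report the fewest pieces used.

2

Build r[k] bottom-up: r[k] = max over allowed piece i of (p[i] + r[k−i]).
r[1] = 2
r[2] = max(2+2, 6+0) = 6
r[3] = max(2+6, 6+2, 11+0) = 11
r[4] = max(2+11, 6+6, 11+2, 20+0) = 20
r[5] = max(2+20, 6+11, 11+6, 20+2, 19+0) = 22
r[6] = max(2+22, 6+20, 11+11, 20+6, 19+2, 12+0) = 26
r[7] = max(2+26, 6+22, 11+20, …, 12+2, 24+0) = 31
r[8] = max(2+31, 6+26, 11+22, …, 24+2, 38+0) = 40
Maximum revenue is $40.
Now minimize piece count subject to staying optimal: for each k, pieces[k] = 1 + min over i with p[i]+r[k−i]=r[k] of pieces[k−i].
pieces[5] = 2
pieces[6] = 2
pieces[7] = 2
pieces[8] = 2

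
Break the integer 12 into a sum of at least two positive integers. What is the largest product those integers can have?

81

Let f[k] be the best product for length k (with at least one cut). For each first piece i, the rest contributes max(k−i, f[k−i]).
f[2] = 1*max(1,0) = 1*1 = 1
f[3] = max(1*2, 2*1) = 2
f[4] = max(1*3, 2*2, 3*1) = 4
f[5] = max(1*4, 2*3, 3*2, 4*1) = 6
f[6] = max(1*6, 2*4, 3*3, 4*2, 5*1) = 9
f[7] = max(1*9, 2*6, 3*4, 4*3, 5*2, 6*1) = 12
f[8] = max(1*12, 2*9, 3*6, …, 6*2, 7*1) = 18
f[9] = max(1*18, 2*12, 3*9, …, 7*2, 8*1) = 27
f[10] = max(1*27, 2*18, 3*12, …, 8*2, 9*1) = 36
f[11] = max(1*36, 2*27, 3*18, …, 9*2, 10*1) = 54
f[12] = max(1*54, 2*36, 3*27, …, 10*2, 11*1) = 81
One optimal split: 3 + 3 + 3 + 3; product 3*3*3*3 = 81.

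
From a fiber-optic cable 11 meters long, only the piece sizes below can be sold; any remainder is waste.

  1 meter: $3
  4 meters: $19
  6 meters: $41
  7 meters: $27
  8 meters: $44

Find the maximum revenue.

63

Build f[k] bottom-up: f[k] = max over allowed piece i of (p[i] + f[k−i]).
f[1] = 3
f[2] = 6  (first piece 1, then f[1]=3)
f[3] = 9  (first piece 1, then f[2]=6)
f[4] = 19
f[5] = 22  (first piece 1, then f[4]=19)
f[6] = 41
f[7] = 44  (first piece 1, then f[6]=41)
f[8] = 47  (first piece 1, then f[7]=44)
f[9] = 50  (first piece 1, then f[8]=47)
f[10] = 60  (first piece 4, then f[6]=41)
f[11] = 63  (first piece 1, then f[10]=60)
One optimal cutting: 6 + 4 + 1 → $63.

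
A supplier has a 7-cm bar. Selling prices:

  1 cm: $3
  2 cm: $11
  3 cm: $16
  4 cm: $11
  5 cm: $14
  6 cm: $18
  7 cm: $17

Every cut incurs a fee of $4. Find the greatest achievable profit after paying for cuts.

30

Let v[k] be the best obtainable value from length k. For each k, try every first piece i and keep the best of price[i] + v[k−i] minus the 4 cut fee when i<k.
v[1] = 3
v[2] = 11
v[3] = 16
v[4] = 18  (first piece 2, then v[2]=11)
v[5] = 23  (first piece 2, then v[3]=16)
v[6] = 28  (first piece 3, then v[3]=16)
v[7] = 30  (first piece 2, then v[5]=23)
One optimal plan: pieces 3 + 2 + 2 (2 cuts) → $38 − $8 = $30.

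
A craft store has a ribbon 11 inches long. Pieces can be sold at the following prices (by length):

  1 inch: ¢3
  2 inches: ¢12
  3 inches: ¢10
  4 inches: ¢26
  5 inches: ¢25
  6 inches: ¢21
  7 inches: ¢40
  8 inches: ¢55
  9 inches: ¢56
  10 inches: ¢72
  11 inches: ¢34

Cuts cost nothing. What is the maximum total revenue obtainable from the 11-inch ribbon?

Build best[k] bottom-up: best[k] = max over allowed piece i of (p[i] + best[k−i]).
best[1] = 3
best[2] = max(3+3, 12+0) = 12
best[3] = max(3+12, 12+3, 10+0) = 15
best[4] = max(3+15, 12+12, 10+3, 26+0) = 26
best[5] = max(3+26, 12+15, 10+12, 26+3, 25+0) = 29
best[6] = max(3+29, 12+26, 10+15, 26+12, 25+3, 21+0) = 38
best[7] = max(3+38, 12+29, 10+26, …, 21+3, 40+0) = 41
best[8] = max(3+41, 12+38, 10+29, …, 40+3, 55+0) = 55
best[9] = max(3+55, 12+41, 10+38, …, 55+3, 56+0) = 58
best[10] = max(3+58, 12+55, 10+41, …, 56+3, 72+0) = 72
best[11] = max(3+72, 12+58, 10+55, …, 72+3, 34+0) = 75
One optimal cutting: 10 + 1 → ¢72 + ¢3 = ¢75.

75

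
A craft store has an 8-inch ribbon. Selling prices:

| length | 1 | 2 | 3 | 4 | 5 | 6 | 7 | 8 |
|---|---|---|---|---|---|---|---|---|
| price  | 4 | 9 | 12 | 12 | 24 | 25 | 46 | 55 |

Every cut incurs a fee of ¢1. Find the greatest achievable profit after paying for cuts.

55

Consider every possible first cut. r[k] is the best of p[i]+r[k−i] over all sellable i≤k, charging 1 whenever i<k.
r[1] = 4
r[2] = 9
r[3] = 12  (first piece 1, then r[2]=9)
r[4] = 17  (first piece 2, then r[2]=9)
r[5] = 24
r[6] = 27  (first piece 1, then r[5]=24)
r[7] = 46
r[8] = 55
Best is to make no cuts and sell whole for ¢55.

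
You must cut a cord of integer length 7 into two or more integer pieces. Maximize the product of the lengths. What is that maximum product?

Fill prod[k] for k=2..7: at each k try every first piece i and multiply by the better of (k−i) uncut or prod[k−i].
prod[2] = 1·max(1,0) = 1·1 = 1
prod[3] = max(1·2, 2·1) = 2
prod[4] = max(1·3, 2·2, 3·1) = 4
prod[5] = max(1·4, 2·3, 3·2, 4·1) = 6
prod[6] = max(1·6, 2·4, 3·3, 4·2, 5·1) = 9
prod[7] = max(1·9, 2·6, 3·4, 4·3, 5·2, 6·1) = 12
One optimal split: 3 + 2 + 2; product 3·2·2 = 12.

12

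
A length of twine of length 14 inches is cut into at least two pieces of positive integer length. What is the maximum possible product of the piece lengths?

162

Fill f[k] for k=2..14: at each k try every first piece i and multiply by the better of (k−i) uncut or f[k−i].
f[2] = 1×max(1,0) = 1×1 = 1
f[3] = 1×max(2,1) = 1×2 = 2
f[4] = 2×max(2,1) = 2×2 = 4
f[5] = 2×max(3,2) = 2×3 = 6
f[6] = 3×max(3,2) = 3×3 = 9
f[7] = 2×max(5,6) = 2×6 = 12
f[8] = 2×max(6,9) = 2×9 = 18
f[9] = 3×max(6,9) = 3×9 = 27
f[10] = 2×max(8,18) = 2×18 = 36
f[11] = 2×max(9,27) = 2×27 = 54
f[12] = 3×max(9,27) = 3×27 = 81
f[13] = 2×max(11,54) = 2×54 = 108
f[14] = 2×max(12,81) = 2×81 = 162
One optimal split: 3 + 3 + 3 + 3 + 2; product 3×3×3×3×2 = 162.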